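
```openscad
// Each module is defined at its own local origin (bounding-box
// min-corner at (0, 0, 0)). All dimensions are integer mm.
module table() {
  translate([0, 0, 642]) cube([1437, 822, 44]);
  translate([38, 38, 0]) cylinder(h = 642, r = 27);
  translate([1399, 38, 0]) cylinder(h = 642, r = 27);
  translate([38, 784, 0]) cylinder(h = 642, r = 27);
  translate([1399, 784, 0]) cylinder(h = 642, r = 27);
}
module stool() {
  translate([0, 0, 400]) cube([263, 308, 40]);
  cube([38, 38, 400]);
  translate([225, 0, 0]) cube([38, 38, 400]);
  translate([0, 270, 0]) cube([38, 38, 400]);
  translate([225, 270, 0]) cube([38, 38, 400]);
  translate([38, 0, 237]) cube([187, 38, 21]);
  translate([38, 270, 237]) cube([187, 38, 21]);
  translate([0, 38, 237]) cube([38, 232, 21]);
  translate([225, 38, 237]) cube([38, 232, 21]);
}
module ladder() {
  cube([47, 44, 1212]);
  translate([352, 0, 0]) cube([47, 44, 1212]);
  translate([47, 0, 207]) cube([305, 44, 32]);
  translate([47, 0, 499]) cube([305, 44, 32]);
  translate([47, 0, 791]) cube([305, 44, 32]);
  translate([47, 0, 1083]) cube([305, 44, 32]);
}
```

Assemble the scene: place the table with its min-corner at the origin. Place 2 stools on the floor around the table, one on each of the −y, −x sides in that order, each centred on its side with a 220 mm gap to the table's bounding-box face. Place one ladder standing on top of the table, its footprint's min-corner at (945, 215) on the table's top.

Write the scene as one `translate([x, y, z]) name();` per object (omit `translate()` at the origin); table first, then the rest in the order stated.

table();
translate([587, -528, 0]) stool();
translate([-483, 257, 0]) stool();
translate([945, 215, 686]) ladder();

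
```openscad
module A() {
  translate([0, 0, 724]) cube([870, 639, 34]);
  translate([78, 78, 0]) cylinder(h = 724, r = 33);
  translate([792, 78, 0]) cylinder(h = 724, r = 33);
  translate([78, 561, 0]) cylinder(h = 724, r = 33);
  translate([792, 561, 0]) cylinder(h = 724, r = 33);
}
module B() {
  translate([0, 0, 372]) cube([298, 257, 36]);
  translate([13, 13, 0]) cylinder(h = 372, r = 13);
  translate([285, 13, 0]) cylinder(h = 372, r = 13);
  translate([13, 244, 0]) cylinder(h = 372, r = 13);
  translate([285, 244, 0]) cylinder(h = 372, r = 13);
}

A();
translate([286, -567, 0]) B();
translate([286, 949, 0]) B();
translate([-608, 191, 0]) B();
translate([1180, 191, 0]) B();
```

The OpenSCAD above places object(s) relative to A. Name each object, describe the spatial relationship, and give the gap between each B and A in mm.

Each stool's nearest face is 310 mm from the table's bounding box.

A is a table. B is a stool. Four stools sit around the table at the −y, +y, −x, +x sides. The gap between each stool and the table is 310 mm.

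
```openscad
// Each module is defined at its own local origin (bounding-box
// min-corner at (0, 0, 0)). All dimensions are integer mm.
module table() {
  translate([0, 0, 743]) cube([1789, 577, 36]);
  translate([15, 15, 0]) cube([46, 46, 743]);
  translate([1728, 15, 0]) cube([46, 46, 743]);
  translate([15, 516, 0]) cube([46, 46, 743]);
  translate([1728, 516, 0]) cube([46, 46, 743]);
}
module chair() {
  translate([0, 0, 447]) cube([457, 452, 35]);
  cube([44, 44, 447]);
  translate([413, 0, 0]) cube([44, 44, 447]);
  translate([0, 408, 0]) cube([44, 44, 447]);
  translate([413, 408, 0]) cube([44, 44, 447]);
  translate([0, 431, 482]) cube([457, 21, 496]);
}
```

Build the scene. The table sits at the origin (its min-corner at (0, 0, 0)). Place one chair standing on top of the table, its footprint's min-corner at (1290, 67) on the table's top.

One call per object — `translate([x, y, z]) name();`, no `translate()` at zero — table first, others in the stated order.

table();
translate([1290, 67, 779]) chair();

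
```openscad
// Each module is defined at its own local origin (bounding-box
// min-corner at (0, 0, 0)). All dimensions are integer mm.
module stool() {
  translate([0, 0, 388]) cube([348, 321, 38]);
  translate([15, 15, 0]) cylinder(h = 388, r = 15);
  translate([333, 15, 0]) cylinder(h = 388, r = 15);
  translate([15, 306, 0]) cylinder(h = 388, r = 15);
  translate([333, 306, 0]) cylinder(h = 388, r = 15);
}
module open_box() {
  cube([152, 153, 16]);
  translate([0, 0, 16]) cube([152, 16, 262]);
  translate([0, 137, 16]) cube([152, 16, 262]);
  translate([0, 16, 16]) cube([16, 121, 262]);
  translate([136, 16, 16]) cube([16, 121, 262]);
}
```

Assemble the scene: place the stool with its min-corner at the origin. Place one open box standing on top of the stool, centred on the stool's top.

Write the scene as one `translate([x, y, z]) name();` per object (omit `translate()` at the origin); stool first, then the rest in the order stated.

stool();
translate([98, 84, 426]) open_box();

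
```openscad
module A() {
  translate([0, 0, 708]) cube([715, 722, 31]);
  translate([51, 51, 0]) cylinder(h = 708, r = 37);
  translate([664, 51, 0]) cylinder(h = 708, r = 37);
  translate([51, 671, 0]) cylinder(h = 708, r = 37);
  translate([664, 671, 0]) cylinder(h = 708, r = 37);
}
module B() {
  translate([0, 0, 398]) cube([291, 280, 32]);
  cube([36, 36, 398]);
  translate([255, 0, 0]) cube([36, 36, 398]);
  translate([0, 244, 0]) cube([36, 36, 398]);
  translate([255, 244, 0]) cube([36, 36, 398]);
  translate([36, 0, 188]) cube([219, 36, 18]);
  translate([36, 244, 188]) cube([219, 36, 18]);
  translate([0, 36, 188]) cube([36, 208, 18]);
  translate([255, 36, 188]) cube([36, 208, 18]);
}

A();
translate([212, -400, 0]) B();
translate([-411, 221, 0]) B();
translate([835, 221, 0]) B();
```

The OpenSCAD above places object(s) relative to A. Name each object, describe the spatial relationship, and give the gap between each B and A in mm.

Each stool's nearest face is 120 mm from the table's bounding box.

A is a table. B is a stool. Three stools sit around the table at the −y, −x, +x sides. The gap between each stool and the table is 120 mm.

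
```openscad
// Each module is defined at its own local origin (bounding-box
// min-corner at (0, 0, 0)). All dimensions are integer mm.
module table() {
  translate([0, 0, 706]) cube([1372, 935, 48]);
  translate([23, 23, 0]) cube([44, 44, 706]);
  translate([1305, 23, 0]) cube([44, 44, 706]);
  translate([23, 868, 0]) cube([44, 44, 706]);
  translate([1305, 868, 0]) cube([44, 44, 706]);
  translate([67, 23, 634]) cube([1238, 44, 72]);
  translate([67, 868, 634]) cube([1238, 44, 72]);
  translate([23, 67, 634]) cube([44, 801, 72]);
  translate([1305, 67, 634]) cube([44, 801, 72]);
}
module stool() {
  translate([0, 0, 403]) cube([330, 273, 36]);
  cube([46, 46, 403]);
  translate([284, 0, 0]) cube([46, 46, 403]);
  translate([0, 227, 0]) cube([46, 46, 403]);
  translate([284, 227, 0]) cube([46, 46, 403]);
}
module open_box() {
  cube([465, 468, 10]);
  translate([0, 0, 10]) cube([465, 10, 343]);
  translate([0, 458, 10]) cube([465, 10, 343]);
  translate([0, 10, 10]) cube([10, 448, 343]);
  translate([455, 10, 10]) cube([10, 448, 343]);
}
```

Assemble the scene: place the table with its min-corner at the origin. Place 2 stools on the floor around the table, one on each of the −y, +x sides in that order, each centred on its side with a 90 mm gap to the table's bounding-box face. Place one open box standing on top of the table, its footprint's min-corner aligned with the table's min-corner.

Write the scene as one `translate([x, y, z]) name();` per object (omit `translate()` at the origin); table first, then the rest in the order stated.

table();
translate([521, -363, 0]) stool();
translate([1462, 331, 0]) stool();
translate([0, 0, 754]) open_box();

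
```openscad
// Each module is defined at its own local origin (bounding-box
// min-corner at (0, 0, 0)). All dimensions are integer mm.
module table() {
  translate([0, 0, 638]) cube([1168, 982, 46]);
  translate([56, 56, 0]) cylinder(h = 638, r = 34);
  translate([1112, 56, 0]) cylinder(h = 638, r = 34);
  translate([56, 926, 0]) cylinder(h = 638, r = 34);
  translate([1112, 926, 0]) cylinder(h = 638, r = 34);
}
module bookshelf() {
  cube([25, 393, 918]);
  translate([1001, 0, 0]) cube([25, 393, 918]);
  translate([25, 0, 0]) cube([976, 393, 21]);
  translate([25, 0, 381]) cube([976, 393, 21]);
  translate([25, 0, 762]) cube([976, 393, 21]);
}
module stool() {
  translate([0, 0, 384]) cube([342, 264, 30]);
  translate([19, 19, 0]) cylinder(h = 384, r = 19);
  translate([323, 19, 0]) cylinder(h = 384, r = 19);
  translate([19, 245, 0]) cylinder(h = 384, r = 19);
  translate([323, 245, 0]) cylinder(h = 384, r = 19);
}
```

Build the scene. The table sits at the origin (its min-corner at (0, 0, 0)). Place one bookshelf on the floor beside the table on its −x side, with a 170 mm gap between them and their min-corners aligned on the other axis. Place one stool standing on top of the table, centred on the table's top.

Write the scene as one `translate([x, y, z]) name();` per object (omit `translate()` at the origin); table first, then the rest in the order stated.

table();
translate([-1196, 0, 0]) bookshelf();
translate([413, 359, 684]) stool();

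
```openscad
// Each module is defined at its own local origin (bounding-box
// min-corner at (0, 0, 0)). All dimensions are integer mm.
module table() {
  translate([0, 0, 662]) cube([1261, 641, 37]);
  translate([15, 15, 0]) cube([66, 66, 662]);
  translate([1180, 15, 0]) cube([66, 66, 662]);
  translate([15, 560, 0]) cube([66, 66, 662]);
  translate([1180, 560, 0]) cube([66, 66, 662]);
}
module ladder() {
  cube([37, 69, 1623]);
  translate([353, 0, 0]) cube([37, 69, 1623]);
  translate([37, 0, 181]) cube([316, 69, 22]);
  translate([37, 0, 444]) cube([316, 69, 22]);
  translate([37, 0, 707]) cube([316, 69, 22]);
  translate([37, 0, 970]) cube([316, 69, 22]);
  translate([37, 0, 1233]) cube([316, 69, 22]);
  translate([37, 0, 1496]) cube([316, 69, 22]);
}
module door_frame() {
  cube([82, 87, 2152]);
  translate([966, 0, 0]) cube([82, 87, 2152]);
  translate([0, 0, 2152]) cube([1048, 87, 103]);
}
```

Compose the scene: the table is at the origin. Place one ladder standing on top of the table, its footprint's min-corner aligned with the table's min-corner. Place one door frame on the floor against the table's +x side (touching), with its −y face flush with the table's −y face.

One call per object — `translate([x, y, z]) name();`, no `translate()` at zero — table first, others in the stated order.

table();
translate([0, 0, 699]) ladder();
translate([1261, 0, 0]) door_frame();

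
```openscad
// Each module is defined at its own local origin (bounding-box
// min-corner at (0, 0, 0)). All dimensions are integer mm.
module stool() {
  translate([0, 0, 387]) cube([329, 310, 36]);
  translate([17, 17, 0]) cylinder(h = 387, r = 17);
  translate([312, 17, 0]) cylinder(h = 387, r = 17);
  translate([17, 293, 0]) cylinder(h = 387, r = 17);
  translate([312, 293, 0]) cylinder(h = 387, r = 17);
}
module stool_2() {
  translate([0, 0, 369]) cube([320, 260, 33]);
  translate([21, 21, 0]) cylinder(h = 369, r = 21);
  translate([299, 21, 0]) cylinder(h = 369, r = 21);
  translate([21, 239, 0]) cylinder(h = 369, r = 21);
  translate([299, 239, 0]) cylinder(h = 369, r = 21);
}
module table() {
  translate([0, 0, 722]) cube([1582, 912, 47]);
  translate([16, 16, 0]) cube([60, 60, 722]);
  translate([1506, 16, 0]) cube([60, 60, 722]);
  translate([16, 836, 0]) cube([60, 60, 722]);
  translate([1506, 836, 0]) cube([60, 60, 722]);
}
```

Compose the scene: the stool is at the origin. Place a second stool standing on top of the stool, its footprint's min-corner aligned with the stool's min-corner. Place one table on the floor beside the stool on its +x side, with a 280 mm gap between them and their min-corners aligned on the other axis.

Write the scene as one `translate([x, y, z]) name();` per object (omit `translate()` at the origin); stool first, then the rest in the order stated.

stool();
translate([0, 0, 423]) stool_2();
translate([609, 0, 0]) table();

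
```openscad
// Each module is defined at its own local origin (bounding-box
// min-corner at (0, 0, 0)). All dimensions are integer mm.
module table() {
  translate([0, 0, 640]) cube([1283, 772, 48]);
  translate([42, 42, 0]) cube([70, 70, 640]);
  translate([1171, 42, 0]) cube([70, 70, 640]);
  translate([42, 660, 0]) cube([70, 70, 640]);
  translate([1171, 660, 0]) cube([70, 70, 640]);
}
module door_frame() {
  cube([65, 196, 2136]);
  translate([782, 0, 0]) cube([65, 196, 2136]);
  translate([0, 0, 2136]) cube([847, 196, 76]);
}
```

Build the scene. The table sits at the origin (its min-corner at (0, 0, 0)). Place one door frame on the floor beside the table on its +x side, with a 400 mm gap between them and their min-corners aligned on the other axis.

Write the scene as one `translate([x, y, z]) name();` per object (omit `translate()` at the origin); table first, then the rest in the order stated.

table();
translate([1683, 0, 0]) door_frame();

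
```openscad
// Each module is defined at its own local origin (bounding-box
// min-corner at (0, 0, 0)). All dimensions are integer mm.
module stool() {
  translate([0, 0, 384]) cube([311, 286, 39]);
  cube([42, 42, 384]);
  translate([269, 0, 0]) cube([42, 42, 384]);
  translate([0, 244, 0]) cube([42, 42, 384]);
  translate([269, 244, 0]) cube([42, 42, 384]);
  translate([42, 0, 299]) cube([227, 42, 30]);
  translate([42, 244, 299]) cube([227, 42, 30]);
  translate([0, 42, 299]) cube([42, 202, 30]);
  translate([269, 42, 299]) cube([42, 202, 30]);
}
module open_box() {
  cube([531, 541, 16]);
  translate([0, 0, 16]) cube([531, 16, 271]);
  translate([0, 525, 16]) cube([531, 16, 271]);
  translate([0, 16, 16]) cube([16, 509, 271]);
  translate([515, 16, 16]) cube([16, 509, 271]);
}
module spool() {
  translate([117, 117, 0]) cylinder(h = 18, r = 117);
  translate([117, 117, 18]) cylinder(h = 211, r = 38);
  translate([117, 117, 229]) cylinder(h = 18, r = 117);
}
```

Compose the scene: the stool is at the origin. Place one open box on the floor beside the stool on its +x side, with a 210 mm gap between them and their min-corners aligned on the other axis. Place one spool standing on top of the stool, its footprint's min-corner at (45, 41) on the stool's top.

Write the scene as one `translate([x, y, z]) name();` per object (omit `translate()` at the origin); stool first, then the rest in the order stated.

stool();
translate([521, 0, 0]) open_box();
translate([45, 41, 423]) spool();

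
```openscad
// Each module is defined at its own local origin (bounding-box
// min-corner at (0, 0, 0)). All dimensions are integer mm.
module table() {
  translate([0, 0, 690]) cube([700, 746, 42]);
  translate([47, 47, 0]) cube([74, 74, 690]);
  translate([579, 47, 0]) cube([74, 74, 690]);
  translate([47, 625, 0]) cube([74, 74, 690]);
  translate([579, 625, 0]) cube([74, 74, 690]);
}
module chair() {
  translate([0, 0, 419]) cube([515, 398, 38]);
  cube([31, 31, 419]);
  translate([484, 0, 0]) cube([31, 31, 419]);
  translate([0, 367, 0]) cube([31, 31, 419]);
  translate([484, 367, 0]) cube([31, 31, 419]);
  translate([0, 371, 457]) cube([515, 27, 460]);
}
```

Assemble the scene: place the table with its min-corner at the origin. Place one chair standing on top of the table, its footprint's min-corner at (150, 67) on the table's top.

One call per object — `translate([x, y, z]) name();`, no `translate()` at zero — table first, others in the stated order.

table();
translate([150, 67, 732]) chair();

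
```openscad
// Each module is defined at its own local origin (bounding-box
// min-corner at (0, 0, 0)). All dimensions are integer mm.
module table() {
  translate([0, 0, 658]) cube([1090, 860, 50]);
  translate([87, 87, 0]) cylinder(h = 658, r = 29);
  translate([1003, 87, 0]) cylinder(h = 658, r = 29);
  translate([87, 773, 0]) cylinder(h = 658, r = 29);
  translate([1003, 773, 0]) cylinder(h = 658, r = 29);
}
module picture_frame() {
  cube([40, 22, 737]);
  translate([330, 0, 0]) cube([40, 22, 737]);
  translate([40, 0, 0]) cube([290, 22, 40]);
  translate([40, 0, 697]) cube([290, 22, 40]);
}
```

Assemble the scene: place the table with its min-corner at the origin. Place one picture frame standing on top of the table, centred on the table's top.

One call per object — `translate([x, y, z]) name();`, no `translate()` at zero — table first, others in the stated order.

table();
translate([360, 419, 708]) picture_frame();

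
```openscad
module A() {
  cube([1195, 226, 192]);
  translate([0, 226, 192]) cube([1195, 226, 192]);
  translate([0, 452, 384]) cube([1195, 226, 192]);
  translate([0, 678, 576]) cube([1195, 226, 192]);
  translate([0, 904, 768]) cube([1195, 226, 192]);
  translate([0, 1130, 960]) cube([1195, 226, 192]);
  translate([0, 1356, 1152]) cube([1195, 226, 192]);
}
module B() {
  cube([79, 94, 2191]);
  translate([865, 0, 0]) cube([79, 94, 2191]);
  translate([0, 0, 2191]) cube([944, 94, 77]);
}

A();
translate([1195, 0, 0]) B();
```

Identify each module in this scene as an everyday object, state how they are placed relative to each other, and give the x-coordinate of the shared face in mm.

The staircase's +x face and the door frame's −x face are both at x = 1195 mm.

A is a staircase. B is a door frame. The door frame is against the staircase's +x side, with their −y faces flush. The x-coordinate of the shared face is 1195 mm.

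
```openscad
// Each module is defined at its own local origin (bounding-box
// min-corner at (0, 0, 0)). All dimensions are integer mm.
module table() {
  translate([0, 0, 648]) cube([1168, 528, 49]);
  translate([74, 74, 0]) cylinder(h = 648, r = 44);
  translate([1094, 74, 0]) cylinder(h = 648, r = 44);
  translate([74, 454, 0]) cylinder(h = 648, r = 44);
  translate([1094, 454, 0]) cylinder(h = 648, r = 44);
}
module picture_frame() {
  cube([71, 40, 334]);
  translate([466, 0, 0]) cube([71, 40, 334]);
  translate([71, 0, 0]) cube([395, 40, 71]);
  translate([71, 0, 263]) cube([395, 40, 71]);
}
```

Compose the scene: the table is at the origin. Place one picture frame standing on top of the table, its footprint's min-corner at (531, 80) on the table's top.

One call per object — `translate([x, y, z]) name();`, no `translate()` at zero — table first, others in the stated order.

table();
translate([531, 80, 697]) picture_frame();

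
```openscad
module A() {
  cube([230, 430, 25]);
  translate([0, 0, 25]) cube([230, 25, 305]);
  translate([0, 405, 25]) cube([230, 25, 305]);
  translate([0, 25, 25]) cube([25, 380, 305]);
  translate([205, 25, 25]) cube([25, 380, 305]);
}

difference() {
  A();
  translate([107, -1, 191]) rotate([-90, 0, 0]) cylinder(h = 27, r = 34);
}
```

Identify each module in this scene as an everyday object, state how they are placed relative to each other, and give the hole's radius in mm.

The subtracted cylinder has r = 34 mm.

A is an open box. The open box has a circular hole through its front wall. The hole's radius is 34 mm.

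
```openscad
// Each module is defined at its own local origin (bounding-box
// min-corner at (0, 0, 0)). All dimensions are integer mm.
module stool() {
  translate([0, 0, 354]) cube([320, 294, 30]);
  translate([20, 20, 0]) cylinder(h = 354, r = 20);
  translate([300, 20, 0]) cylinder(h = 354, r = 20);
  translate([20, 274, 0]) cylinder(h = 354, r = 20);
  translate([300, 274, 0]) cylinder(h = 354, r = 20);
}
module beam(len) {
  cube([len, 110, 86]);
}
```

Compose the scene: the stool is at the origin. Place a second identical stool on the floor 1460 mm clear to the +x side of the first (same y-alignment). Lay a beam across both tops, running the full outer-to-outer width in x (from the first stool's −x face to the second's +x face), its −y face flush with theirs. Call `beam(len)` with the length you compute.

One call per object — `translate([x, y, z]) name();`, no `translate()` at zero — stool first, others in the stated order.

stool();
translate([1780, 0, 0]) stool();
translate([0, 0, 384]) beam(2100);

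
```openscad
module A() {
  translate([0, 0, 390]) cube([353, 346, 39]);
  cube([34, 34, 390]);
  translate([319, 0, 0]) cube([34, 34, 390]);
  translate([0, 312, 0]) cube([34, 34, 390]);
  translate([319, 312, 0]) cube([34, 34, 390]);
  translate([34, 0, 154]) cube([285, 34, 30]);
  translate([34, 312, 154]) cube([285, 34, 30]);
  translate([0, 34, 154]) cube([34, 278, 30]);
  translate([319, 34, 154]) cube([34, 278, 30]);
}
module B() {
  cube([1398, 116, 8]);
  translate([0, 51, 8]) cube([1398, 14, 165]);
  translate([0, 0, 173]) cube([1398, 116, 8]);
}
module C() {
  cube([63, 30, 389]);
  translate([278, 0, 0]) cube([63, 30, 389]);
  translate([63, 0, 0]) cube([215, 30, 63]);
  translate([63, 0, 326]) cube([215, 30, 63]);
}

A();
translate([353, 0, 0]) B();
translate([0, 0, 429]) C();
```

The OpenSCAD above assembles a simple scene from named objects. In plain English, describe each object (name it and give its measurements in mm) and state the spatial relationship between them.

A is a four-legged stool. The seat is a 353×346×39 mm slab whose top surface is at z = 429 mm; four square legs, each 34×34 mm in cross-section, run from the floor (z = 0) to the underside of the seat, each flush with a corner of the seat. Four stretchers, 34 mm wide and 30 mm tall, connect adjacent legs with their undersides at z = 154 mm, each running between the inner faces of the legs it joins and aligned with the legs' outer faces on the other axis.

B is an I-beam lying along x, 1398 mm long. Overall section height 181 mm. Two flanges 116 mm wide (y) and 8 mm thick, one on the floor and one at the top; a web 14 mm thick runs between them, centred on the flange width.

C is a rectangular picture frame lying in the x–z plane (depth along y). The opening is 215 mm wide (x) by 263 mm tall (z), surrounded by a border 63 mm wide on all four sides. The frame is 30 mm deep and is made of two full-height vertical stiles with two horizontal rails fitted between them.

The I-beam is against the stool's +x side, with their −y faces flush. The picture frame is on top of the stool.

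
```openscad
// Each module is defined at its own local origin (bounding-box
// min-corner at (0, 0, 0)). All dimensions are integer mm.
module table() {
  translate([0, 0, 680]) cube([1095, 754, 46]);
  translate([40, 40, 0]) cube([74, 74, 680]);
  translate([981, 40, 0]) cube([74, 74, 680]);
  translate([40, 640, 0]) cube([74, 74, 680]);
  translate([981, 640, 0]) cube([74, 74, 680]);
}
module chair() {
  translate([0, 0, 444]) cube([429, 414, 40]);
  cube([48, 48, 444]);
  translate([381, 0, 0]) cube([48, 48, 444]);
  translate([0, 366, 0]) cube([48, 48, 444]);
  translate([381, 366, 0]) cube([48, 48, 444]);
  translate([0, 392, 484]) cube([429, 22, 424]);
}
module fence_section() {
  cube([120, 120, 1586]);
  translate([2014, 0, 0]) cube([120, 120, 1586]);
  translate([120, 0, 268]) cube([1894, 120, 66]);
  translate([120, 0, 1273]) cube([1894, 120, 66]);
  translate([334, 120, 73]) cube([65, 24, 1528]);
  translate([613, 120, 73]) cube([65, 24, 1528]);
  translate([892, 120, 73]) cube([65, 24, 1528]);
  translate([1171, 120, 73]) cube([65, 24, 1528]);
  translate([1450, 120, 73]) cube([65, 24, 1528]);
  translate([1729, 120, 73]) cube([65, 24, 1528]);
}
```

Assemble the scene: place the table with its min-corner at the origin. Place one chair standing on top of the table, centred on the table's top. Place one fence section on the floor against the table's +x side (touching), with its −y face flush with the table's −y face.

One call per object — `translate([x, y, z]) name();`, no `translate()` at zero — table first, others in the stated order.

table();
translate([333, 170, 726]) chair();
translate([1095, 0, 0]) fence_section();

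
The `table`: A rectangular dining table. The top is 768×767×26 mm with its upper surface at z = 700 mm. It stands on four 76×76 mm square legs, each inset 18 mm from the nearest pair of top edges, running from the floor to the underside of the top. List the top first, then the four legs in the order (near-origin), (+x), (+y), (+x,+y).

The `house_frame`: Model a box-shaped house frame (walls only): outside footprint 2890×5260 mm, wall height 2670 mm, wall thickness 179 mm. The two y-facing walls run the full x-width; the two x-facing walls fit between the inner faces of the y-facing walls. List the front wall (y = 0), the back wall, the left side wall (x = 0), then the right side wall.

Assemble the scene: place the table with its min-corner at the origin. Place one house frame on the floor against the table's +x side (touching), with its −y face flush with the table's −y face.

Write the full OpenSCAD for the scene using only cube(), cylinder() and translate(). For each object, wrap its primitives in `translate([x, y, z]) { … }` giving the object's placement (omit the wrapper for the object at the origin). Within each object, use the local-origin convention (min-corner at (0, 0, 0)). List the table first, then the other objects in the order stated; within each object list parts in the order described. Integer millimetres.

translate([0, 0, 674]) cube([768, 767, 26]);
translate([18, 18, 0]) cube([76, 76, 674]);
translate([674, 18, 0]) cube([76, 76, 674]);
translate([18, 673, 0]) cube([76, 76, 674]);
translate([674, 673, 0]) cube([76, 76, 674]);
translate([768, 0, 0]) {
  cube([2890, 179, 2670]);
  translate([0, 5081, 0]) cube([2890, 179, 2670]);
  translate([0, 179, 0]) cube([179, 4902, 2670]);
  translate([2711, 179, 0]) cube([179, 4902, 2670]);
}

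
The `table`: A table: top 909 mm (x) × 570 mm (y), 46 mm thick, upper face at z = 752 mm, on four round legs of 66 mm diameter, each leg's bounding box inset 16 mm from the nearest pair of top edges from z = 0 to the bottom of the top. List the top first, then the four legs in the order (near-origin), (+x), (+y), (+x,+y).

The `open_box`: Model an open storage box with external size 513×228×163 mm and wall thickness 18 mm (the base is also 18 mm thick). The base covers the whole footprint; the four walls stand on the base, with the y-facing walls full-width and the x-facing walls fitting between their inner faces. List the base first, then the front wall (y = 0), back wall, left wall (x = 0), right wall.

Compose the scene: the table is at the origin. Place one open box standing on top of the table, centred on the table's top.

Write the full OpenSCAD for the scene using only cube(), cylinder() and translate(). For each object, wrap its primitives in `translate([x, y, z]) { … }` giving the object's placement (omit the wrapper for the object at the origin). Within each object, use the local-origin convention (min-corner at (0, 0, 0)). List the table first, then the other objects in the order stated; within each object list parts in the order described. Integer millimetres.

translate([0, 0, 706]) cube([909, 570, 46]);
translate([49, 49, 0]) cylinder(h = 706, r = 33);
translate([860, 49, 0]) cylinder(h = 706, r = 33);
translate([49, 521, 0]) cylinder(h = 706, r = 33);
translate([860, 521, 0]) cylinder(h = 706, r = 33);
translate([198, 171, 752]) {
  cube([513, 228, 18]);
  translate([0, 0, 18]) cube([513, 18, 145]);
  translate([0, 210, 18]) cube([513, 18, 145]);
  translate([0, 18, 18]) cube([18, 192, 145]);
  translate([495, 18, 18]) cube([18, 192, 145]);
}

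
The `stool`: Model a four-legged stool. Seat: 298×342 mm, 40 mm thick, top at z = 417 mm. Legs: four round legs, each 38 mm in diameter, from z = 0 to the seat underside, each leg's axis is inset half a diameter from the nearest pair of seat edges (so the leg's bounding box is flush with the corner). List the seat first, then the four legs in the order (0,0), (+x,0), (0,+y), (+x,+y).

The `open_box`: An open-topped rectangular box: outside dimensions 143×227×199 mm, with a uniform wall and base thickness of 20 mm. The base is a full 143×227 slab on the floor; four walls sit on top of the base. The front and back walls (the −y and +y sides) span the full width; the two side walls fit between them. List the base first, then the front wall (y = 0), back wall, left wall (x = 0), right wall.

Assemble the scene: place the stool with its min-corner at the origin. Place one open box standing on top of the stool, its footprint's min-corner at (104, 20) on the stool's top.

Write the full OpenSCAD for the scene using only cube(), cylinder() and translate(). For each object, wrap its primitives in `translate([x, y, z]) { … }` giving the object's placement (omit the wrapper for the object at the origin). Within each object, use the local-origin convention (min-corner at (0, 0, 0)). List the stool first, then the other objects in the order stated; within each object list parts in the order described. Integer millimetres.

translate([0, 0, 377]) cube([298, 342, 40]);
translate([19, 19, 0]) cylinder(h = 377, r = 19);
translate([279, 19, 0]) cylinder(h = 377, r = 19);
translate([19, 323, 0]) cylinder(h = 377, r = 19);
translate([279, 323, 0]) cylinder(h = 377, r = 19);
translate([104, 20, 417]) {
  cube([143, 227, 20]);
  translate([0, 0, 20]) cube([143, 20, 179]);
  translate([0, 207, 20]) cube([143, 20, 179]);
  translate([0, 20, 20]) cube([20, 187, 179]);
  translate([123, 20, 20]) cube([20, 187, 179]);
}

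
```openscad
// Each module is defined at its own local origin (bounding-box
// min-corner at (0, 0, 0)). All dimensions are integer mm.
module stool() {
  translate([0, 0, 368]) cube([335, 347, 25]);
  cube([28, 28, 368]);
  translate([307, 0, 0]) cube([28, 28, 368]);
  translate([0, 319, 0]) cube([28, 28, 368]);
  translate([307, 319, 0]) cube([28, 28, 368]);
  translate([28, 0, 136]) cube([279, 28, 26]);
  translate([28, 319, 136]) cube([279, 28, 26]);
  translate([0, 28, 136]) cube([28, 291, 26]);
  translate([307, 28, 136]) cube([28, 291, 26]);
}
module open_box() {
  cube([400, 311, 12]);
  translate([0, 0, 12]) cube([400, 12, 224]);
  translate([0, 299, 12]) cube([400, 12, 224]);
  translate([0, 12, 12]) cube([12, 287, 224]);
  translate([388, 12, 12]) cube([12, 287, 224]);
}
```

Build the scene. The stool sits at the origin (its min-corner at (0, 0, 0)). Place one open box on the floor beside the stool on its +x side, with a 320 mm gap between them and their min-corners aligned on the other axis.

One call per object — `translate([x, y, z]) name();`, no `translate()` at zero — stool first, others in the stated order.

stool();
translate([655, 0, 0]) open_box();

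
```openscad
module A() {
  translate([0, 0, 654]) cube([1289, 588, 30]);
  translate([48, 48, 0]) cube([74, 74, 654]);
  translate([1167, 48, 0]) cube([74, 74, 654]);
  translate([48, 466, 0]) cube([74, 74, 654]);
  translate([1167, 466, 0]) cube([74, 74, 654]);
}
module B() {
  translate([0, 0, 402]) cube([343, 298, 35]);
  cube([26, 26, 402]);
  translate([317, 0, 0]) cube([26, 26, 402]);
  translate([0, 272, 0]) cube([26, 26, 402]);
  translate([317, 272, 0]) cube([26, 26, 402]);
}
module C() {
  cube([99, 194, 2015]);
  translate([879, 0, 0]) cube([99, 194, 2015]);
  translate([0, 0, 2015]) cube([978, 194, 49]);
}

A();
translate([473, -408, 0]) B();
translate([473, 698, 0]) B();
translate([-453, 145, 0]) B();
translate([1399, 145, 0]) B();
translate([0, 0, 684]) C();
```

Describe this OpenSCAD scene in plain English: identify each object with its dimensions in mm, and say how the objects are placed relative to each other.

A is a table with a 1289×588 mm rectangular top, 30 mm thick, top surface at z = 684 mm, supported by four 74×74 mm square legs, each inset 48 mm from the nearest pair of top edges, running from the floor.

B is a four-legged stool. The seat is a 343×298×35 mm slab whose top surface is at z = 437 mm; four square legs, each 26×26 mm in cross-section, run from the floor (z = 0) to the underside of the seat, each flush with a corner of the seat.

C is a rectangular door frame: two vertical jambs of 99×194 mm section, 2015 mm tall, with a clear opening 780 mm wide between their inner faces. A header 49 mm tall and 194 mm deep lies on top of the jambs and spans the full outside width.

Four stools sit around the table at the −y, +y, −x, +x sides. The door frame is on top of the table.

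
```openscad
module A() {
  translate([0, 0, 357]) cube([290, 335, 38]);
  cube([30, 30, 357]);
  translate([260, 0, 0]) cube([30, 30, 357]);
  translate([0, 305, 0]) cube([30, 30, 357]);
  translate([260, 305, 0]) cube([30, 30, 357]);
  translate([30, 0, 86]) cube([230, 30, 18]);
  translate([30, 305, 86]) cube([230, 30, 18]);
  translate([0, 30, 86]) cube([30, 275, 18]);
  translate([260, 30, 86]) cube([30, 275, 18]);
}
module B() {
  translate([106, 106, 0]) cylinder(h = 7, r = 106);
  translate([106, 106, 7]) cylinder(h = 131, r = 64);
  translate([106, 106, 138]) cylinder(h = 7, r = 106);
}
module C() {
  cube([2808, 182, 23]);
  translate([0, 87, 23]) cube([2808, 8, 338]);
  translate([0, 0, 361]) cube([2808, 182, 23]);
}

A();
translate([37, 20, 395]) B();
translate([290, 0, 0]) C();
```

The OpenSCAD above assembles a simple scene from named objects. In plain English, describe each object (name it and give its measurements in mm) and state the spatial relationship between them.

A is a four-legged stool. The seat is 290×335 mm, 38 mm thick, top at z = 395 mm. It stands on four square legs, each 30×30 mm in cross-section, from z = 0 to the seat underside, each flush with a corner of the seat. Four stretchers, 30 mm wide and 18 mm tall, connect adjacent legs with their undersides at z = 86 mm, each running between the inner faces of the legs it joins and aligned with the legs' outer faces on the other axis.

B is a spool: two coaxial disc flanges of radius 106 mm and thickness 7 mm, joined by a core cylinder of radius 64 mm and height 131 mm. The lower flange rests on z = 0 and the three cylinders share a vertical axis.

C is an I-beam lying along x, 2808 mm long. Overall section height 384 mm. Two flanges 182 mm wide (y) and 23 mm thick, one on the floor and one at the top; a web 8 mm thick runs between them, centred on the flange width.

The spool is on top of the stool. The I-beam is against the stool's +x side, with their −y faces flush.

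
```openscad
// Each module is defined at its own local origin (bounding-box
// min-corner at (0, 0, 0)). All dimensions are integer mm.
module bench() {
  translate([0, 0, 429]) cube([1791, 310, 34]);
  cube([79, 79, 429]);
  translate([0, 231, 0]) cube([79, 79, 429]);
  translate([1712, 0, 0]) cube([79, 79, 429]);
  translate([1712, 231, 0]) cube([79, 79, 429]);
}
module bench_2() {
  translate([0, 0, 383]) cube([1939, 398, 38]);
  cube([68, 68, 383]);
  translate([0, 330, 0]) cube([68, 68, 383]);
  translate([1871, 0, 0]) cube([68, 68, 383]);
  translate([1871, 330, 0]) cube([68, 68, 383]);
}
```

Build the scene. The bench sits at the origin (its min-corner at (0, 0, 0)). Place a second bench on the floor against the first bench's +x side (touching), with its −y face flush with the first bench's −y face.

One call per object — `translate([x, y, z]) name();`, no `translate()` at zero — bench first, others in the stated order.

bench();
translate([1791, 0, 0]) bench_2();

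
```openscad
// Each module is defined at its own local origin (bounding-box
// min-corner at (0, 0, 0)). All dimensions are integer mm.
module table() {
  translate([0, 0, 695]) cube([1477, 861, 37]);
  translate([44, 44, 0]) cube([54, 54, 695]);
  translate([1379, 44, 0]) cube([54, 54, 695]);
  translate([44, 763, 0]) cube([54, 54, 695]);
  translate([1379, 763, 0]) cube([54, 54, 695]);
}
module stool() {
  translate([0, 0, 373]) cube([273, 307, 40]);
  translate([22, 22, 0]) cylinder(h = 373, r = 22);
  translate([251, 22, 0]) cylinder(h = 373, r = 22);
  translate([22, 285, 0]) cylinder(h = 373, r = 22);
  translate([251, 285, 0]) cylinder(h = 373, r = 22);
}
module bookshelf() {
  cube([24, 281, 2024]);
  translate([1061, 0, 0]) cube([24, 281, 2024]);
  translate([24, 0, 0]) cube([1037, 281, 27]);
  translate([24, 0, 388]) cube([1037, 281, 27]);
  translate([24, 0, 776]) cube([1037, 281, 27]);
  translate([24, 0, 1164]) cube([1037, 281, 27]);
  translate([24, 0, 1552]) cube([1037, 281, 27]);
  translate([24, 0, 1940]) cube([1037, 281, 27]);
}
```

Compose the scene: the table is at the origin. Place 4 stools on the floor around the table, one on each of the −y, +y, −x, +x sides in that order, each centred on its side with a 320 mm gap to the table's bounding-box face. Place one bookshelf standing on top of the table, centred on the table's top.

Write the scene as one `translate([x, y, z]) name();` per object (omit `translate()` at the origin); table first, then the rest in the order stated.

table();
translate([602, -627, 0]) stool();
translate([602, 1181, 0]) stool();
translate([-593, 277, 0]) stool();
translate([1797, 277, 0]) stool();
translate([196, 290, 732]) bookshelf();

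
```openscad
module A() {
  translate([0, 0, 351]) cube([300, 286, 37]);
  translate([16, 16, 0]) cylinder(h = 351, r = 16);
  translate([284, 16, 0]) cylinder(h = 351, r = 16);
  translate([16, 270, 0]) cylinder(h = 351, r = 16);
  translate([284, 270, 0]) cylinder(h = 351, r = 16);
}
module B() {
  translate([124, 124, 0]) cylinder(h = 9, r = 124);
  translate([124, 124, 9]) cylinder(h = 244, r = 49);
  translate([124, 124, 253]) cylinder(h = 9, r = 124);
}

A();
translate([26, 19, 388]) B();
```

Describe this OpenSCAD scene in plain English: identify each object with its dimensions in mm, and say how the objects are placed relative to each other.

A is a four-legged stool. The seat is 300×286 mm, 37 mm thick, top at z = 388 mm. It stands on four round legs, each 32 mm in diameter, from z = 0 to the seat underside, each leg's axis is inset half a diameter from the nearest pair of seat edges (so the leg's bounding box is flush with the corner).

B is a spool: two coaxial disc flanges of radius 124 mm and thickness 9 mm, joined by a core cylinder of radius 49 mm and height 244 mm. The lower flange rests on z = 0 and the three cylinders share a vertical axis.

The spool is on top of the stool, centred.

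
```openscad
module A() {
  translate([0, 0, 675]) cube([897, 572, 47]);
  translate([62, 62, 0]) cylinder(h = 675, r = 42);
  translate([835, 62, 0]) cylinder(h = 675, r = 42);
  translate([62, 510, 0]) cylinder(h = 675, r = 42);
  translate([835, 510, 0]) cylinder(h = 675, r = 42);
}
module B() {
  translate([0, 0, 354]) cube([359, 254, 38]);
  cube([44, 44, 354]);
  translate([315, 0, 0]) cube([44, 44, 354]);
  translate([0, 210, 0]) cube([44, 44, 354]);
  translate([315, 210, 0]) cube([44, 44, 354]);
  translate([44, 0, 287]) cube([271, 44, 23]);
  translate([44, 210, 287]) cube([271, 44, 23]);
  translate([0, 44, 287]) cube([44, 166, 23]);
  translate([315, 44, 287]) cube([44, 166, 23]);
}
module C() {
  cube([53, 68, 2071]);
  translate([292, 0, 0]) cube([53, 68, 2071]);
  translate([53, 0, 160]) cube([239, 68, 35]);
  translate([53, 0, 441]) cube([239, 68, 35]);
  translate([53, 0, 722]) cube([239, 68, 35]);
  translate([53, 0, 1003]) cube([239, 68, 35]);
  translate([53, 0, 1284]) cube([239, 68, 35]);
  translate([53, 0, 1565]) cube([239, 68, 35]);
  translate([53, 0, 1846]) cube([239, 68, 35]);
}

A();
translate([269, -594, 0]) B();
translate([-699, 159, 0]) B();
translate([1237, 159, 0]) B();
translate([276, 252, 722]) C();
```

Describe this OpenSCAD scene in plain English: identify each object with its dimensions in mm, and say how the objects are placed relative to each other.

A is a table with a 897×572 mm rectangular top, 47 mm thick, top surface at z = 722 mm, supported by four round legs of 84 mm diameter, each leg's bounding box inset 20 mm from the nearest pair of top edges, running from the floor.

B is a simple wooden stool: a rectangular seat 359 mm (x) by 254 mm (y), 38 mm thick, top face at z = 392 mm, on four square legs, each 44×44 mm in cross-section. The legs rest on z = 0, each flush with a corner of the seat. Four stretchers, 44 mm wide and 23 mm tall, connect adjacent legs with their undersides at z = 287 mm, each running between the inner faces of the legs it joins and aligned with the legs' outer faces on the other axis.

C is a wooden ladder with two side rails of 53×68 mm section and 2071 mm height, set 345 mm apart overall. Between them run 7 rectangular rungs (68 mm deep, 35 mm thick), front faces flush with the rails' −y face. The bottom of the first rung is 160 mm above the floor and each subsequent rung is 281 mm higher than the one below.

Three stools sit around the table at the −y, −x, +x sides. The ladder is on top of the table, centred.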